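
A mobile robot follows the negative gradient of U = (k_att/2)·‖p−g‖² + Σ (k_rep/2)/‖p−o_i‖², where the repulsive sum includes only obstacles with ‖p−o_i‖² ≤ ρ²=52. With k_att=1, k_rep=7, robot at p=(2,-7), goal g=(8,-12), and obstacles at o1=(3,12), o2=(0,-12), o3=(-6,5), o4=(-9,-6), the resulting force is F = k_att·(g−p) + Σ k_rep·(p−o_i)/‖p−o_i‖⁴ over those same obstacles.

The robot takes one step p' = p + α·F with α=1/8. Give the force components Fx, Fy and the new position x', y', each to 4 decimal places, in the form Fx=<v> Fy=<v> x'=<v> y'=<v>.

Fx=6.0166 Fy=-4.9584 x'=2.7521 y'=-7.6198

F_att = 1·(g−p) = 1·(6,-5) = (6.0000,-5.0000)
o1: d²=362 > ρ²=52 → inactive
o2: d²=29 ≤ ρ²=52; F_rep = 7·(2,5)/29² = (0.0166,0.0416)
o3: d²=208 > ρ²=52 → inactive
o4: d²=122 > ρ²=52 → inactive
F = F_att + ΣF_rep = (6.0166,-4.9584)
p' = p + 1/8·F = (2.7521,-7.6198)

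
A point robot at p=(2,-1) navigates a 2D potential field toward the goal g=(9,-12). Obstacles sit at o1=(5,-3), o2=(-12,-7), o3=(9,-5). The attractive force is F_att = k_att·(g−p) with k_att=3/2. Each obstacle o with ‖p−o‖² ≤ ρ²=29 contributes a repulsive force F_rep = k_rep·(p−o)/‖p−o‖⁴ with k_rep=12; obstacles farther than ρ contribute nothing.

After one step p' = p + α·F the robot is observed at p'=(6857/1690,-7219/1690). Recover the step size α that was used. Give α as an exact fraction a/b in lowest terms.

F_att = 3/2·(g−p) = 3/2·(7,-11) = (10.5000,-16.5000)
o1: d²=13 ≤ ρ²=29; F_rep = 12·(-3,2)/13² = (-0.2130,0.1420)
o2: d²=232 > ρ²=29 → inactive
o3: d²=65 > ρ²=29 → inactive
F = F_att + ΣF_rep = (10.2870,-16.3580)
Δp = p'−p = (2.0574,-3.2716); α = Δx/Fx = (3477/1690) / (3477/338) = 1/5
check: Δy/Fy = (-5529/1690) / (-5529/338) = 1/5 ✓

α = 1/5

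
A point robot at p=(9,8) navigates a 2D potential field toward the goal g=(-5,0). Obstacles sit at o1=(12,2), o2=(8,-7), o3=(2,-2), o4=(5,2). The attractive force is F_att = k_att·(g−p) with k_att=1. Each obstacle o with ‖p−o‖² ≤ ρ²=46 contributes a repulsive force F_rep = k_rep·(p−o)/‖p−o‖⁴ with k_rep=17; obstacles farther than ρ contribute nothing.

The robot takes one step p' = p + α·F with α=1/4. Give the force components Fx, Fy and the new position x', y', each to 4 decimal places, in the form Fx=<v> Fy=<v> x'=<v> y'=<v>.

Fx=-14.0252 Fy=-7.9496 x'=5.4937 y'=6.0126

F_att = 1·(g−p) = 1·(-14,-8) = (-14.0000,-8.0000)
o1: d²=45 ≤ ρ²=46; F_rep = 17·(-3,6)/45² = (-0.0252,0.0504)
o2: d²=226 > ρ²=46 → inactive
o3: d²=149 > ρ²=46 → inactive
o4: d²=52 > ρ²=46 → inactive
F = F_att + ΣF_rep = (-14.0252,-7.9496)
p' = p + 1/4·F = (5.4937,6.0126)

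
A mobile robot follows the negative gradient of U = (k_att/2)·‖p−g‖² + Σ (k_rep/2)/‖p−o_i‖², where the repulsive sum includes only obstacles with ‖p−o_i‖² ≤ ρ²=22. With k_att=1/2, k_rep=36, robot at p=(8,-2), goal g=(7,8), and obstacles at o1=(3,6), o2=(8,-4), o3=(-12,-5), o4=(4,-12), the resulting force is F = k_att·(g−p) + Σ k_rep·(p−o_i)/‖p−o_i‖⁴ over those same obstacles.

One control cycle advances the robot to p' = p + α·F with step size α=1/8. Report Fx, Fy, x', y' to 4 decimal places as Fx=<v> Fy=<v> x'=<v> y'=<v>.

Fx=-0.5000 Fy=9.5000 x'=7.9375 y'=-0.8125

F_att = 1/2·(g−p) = 1/2·(-1,10) = (-0.5000,5.0000)
o1: d²=89 > ρ²=22 → inactive
o2: d²=4 ≤ ρ²=22; F_rep = 36·(0,2)/4² = (0.0000,4.5000)
o3: d²=409 > ρ²=22 → inactive
o4: d²=116 > ρ²=22 → inactive
F = F_att + ΣF_rep = (-0.5000,9.5000)
p' = p + 1/8·F = (7.9375,-0.8125)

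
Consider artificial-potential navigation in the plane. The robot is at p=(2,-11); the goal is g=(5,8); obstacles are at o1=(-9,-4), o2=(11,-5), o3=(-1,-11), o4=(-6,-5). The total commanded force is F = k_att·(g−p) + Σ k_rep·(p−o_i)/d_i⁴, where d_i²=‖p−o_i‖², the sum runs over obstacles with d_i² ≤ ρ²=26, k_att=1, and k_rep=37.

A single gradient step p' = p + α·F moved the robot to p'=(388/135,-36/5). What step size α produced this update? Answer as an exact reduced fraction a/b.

α = 1/5

F_att = 1·(g−p) = 1·(3,19) = (3.0000,19.0000)
o1: d²=170 > ρ²=26 → inactive
o2: d²=117 > ρ²=26 → inactive
o3: d²=9 ≤ ρ²=26; F_rep = 37·(3,0)/9² = (1.3704,0.0000)
o4: d²=100 > ρ²=26 → inactive
F = F_att + ΣF_rep = (4.3704,19.0000)
Δp = p'−p = (0.8741,3.8000); α = Δx/Fx = (118/135) / (118/27) = 1/5
check: Δy/Fy = (19/5) / (19) = 1/5 ✓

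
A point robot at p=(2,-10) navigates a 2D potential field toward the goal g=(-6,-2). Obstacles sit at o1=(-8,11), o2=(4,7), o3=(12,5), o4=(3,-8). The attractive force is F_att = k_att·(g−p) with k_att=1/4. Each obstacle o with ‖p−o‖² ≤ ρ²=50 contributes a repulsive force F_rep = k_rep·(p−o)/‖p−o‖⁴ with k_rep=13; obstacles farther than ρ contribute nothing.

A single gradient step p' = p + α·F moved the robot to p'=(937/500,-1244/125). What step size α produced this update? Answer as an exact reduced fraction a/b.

F_att = 1/4·(g−p) = 1/4·(-8,8) = (-2.0000,2.0000)
o1: d²=541 > ρ²=50 → inactive
o2: d²=293 > ρ²=50 → inactive
o3: d²=325 > ρ²=50 → inactive
o4: d²=5 ≤ ρ²=50; F_rep = 13·(-1,-2)/5² = (-0.5200,-1.0400)
F = F_att + ΣF_rep = (-2.5200,0.9600)
Δp = p'−p = (-0.1260,0.0480); α = Δx/Fx = (-63/500) / (-63/25) = 1/20
check: Δy/Fy = (6/125) / (24/25) = 1/20 ✓

α = 1/20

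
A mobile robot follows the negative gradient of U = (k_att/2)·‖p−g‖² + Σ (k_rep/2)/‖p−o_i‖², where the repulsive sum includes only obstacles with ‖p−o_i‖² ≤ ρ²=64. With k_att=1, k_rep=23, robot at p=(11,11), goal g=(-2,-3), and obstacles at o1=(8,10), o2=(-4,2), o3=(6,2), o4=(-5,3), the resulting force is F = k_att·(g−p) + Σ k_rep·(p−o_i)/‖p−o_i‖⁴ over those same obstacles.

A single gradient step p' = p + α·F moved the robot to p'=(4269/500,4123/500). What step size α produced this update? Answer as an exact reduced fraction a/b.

F_att = 1·(g−p) = 1·(-13,-14) = (-13.0000,-14.0000)
o1: d²=10 ≤ ρ²=64; F_rep = 23·(3,1)/10² = (0.6900,0.2300)
o2: d²=306 > ρ²=64 → inactive
o3: d²=106 > ρ²=64 → inactive
o4: d²=320 > ρ²=64 → inactive
F = F_att + ΣF_rep = (-12.3100,-13.7700)
Δp = p'−p = (-2.4620,-2.7540); α = Δx/Fx = (-1231/500) / (-1231/100) = 1/5
check: Δy/Fy = (-1377/500) / (-1377/100) = 1/5 ✓

α = 1/5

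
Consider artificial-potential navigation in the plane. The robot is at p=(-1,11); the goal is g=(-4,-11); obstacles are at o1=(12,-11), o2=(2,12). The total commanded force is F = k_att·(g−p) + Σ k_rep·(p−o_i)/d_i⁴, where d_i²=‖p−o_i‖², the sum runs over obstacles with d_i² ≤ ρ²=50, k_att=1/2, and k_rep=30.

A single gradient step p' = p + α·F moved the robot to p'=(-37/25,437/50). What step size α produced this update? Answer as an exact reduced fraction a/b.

F_att = 1/2·(g−p) = 1/2·(-3,-22) = (-1.5000,-11.0000)
o1: d²=653 > ρ²=50 → inactive
o2: d²=10 ≤ ρ²=50; F_rep = 30·(-3,-1)/10² = (-0.9000,-0.3000)
F = F_att + ΣF_rep = (-2.4000,-11.3000)
Δp = p'−p = (-0.4800,-2.2600); α = Δx/Fx = (-12/25) / (-12/5) = 1/5
check: Δy/Fy = (-113/50) / (-113/10) = 1/5 ✓

α = 1/5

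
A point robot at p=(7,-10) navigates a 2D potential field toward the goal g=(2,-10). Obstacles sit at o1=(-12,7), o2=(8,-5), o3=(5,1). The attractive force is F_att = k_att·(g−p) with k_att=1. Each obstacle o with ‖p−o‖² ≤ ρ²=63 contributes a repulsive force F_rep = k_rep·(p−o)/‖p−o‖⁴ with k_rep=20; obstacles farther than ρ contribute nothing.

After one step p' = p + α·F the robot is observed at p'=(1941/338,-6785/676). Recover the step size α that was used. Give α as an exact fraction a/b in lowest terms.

α = 1/4

F_att = 1·(g−p) = 1·(-5,0) = (-5.0000,0.0000)
o1: d²=650 > ρ²=63 → inactive
o2: d²=26 ≤ ρ²=63; F_rep = 20·(-1,-5)/26² = (-0.0296,-0.1479)
o3: d²=125 > ρ²=63 → inactive
F = F_att + ΣF_rep = (-5.0296,-0.1479)
Δp = p'−p = (-1.2574,-0.0370); α = Δx/Fx = (-425/338) / (-850/169) = 1/4
check: Δy/Fy = (-25/676) / (-25/169) = 1/4 ✓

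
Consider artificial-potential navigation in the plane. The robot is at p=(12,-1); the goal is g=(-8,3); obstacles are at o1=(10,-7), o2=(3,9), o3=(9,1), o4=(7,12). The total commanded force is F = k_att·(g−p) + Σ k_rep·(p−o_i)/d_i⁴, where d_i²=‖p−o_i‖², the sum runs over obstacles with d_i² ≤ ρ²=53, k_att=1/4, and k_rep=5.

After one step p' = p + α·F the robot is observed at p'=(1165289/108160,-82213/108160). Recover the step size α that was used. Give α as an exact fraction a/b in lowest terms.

α = 1/4

F_att = 1/4·(g−p) = 1/4·(-20,4) = (-5.0000,1.0000)
o1: d²=40 ≤ ρ²=53; F_rep = 5·(2,6)/40² = (0.0063,0.0187)
o2: d²=181 > ρ²=53 → inactive
o3: d²=13 ≤ ρ²=53; F_rep = 5·(3,-2)/13² = (0.0888,-0.0592)
o4: d²=194 > ρ²=53 → inactive
F = F_att + ΣF_rep = (-4.9050,0.9596)
Δp = p'−p = (-1.2262,0.2399); α = Δx/Fx = (-132631/108160) / (-132631/27040) = 1/4
check: Δy/Fy = (25947/108160) / (25947/27040) = 1/4 ✓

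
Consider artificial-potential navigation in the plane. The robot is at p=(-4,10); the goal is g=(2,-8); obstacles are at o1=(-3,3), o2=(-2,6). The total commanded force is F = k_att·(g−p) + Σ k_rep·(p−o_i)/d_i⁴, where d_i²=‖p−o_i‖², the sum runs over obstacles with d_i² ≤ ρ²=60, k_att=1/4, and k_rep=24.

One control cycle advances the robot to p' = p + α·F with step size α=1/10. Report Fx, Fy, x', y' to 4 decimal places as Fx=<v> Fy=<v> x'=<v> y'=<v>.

Fx=1.3704 Fy=-4.1928 x'=-3.8630 y'=9.5807

F_att = 1/4·(g−p) = 1/4·(6,-18) = (1.5000,-4.5000)
o1: d²=50 ≤ ρ²=60; F_rep = 24·(-1,7)/50² = (-0.0096,0.0672)
o2: d²=20 ≤ ρ²=60; F_rep = 24·(-2,4)/20² = (-0.1200,0.2400)
F = F_att + ΣF_rep = (1.3704,-4.1928)
p' = p + 1/10·F = (-3.8630,9.5807)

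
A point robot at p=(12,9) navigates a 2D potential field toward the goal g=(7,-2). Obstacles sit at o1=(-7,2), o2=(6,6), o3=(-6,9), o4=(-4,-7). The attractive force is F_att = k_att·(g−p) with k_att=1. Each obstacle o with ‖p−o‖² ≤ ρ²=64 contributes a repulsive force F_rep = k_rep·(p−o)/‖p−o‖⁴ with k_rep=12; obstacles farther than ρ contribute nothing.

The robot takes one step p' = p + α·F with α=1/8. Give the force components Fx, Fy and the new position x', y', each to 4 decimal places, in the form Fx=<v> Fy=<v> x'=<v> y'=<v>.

Fx=-4.9644 Fy=-10.9822 x'=11.3794 y'=7.6272

F_att = 1·(g−p) = 1·(-5,-11) = (-5.0000,-11.0000)
o1: d²=410 > ρ²=64 → inactive
o2: d²=45 ≤ ρ²=64; F_rep = 12·(6,3)/45² = (0.0356,0.0178)
o3: d²=324 > ρ²=64 → inactive
o4: d²=512 > ρ²=64 → inactive
F = F_att + ΣF_rep = (-4.9644,-10.9822)
p' = p + 1/8·F = (11.3794,7.6272)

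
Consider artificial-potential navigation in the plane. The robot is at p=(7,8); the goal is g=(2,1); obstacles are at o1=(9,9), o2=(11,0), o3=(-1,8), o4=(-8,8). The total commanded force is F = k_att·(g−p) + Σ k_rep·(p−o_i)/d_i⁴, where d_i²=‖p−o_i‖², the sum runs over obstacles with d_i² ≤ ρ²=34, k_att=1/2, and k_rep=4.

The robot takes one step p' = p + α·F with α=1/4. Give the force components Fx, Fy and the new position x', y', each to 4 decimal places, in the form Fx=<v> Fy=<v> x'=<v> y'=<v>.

Fx=-2.8200 Fy=-3.6600 x'=6.2950 y'=7.0850

F_att = 1/2·(g−p) = 1/2·(-5,-7) = (-2.5000,-3.5000)
o1: d²=5 ≤ ρ²=34; F_rep = 4·(-2,-1)/5² = (-0.3200,-0.1600)
o2: d²=80 > ρ²=34 → inactive
o3: d²=64 > ρ²=34 → inactive
o4: d²=225 > ρ²=34 → inactive
F = F_att + ΣF_rep = (-2.8200,-3.6600)
p' = p + 1/4·F = (6.2950,7.0850)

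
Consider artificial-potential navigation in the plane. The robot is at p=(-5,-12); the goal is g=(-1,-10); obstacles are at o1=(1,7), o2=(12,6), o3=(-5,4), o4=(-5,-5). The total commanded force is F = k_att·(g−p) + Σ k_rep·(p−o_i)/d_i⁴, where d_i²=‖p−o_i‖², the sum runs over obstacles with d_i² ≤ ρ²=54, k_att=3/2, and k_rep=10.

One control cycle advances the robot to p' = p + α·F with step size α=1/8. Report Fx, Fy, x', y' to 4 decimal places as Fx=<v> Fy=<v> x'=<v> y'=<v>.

F_att = 3/2·(g−p) = 3/2·(4,2) = (6.0000,3.0000)
o1: d²=397 > ρ²=54 → inactive
o2: d²=613 > ρ²=54 → inactive
o3: d²=256 > ρ²=54 → inactive
o4: d²=49 ≤ ρ²=54; F_rep = 10·(0,-7)/49² = (0.0000,-0.0292)
F = F_att + ΣF_rep = (6.0000,2.9708)
p' = p + 1/8·F = (-4.2500,-11.6286)

Fx=6.0000 Fy=2.9708 x'=-4.2500 y'=-11.6286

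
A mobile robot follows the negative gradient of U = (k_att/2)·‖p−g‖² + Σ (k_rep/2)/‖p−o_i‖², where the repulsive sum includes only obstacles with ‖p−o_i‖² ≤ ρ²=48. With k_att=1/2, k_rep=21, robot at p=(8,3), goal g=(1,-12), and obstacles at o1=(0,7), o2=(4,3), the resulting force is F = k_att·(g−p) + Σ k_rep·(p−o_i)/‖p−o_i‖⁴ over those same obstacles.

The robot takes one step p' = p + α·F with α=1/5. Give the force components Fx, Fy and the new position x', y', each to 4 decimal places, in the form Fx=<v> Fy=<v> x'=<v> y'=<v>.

Fx=-3.1719 Fy=-7.5000 x'=7.3656 y'=1.5000

F_att = 1/2·(g−p) = 1/2·(-7,-15) = (-3.5000,-7.5000)
o1: d²=80 > ρ²=48 → inactive
o2: d²=16 ≤ ρ²=48; F_rep = 21·(4,0)/16² = (0.3281,0.0000)
F = F_att + ΣF_rep = (-3.1719,-7.5000)
p' = p + 1/5·F = (7.3656,1.5000)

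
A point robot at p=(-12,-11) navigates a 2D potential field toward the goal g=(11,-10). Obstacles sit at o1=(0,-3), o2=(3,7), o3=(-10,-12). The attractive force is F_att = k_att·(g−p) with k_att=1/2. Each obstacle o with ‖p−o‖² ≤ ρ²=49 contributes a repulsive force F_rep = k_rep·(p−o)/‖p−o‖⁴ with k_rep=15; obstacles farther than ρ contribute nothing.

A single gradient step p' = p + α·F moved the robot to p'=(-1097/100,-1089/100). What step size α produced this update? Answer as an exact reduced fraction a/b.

α = 1/10

F_att = 1/2·(g−p) = 1/2·(23,1) = (11.5000,0.5000)
o1: d²=208 > ρ²=49 → inactive
o2: d²=549 > ρ²=49 → inactive
o3: d²=5 ≤ ρ²=49; F_rep = 15·(-2,1)/5² = (-1.2000,0.6000)
F = F_att + ΣF_rep = (10.3000,1.1000)
Δp = p'−p = (1.0300,0.1100); α = Δx/Fx = (103/100) / (103/10) = 1/10
check: Δy/Fy = (11/100) / (11/10) = 1/10 ✓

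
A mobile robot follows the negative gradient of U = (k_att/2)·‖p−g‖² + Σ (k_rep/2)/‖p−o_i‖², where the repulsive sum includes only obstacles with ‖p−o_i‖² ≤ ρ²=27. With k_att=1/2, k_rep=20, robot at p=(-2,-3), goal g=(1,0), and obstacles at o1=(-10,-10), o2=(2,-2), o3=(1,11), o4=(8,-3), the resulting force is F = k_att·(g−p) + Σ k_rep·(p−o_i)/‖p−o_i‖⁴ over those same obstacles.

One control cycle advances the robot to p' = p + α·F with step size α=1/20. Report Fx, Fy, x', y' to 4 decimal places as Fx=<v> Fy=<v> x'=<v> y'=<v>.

Fx=1.2232 Fy=1.4308 x'=-1.9388 y'=-2.9285

F_att = 1/2·(g−p) = 1/2·(3,3) = (1.5000,1.5000)
o1: d²=113 > ρ²=27 → inactive
o2: d²=17 ≤ ρ²=27; F_rep = 20·(-4,-1)/17² = (-0.2768,-0.0692)
o3: d²=205 > ρ²=27 → inactive
o4: d²=100 > ρ²=27 → inactive
F = F_att + ΣF_rep = (1.2232,1.4308)
p' = p + 1/20·F = (-1.9388,-2.9285)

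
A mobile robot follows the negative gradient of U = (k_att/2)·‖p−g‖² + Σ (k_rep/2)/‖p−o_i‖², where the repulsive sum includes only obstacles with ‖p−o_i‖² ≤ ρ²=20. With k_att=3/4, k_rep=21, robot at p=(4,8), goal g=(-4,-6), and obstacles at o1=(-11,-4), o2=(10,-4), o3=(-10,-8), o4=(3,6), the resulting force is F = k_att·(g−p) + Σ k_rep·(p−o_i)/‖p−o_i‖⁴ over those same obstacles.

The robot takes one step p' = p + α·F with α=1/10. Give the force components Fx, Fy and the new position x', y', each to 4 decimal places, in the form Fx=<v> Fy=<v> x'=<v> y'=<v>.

Fx=-5.1600 Fy=-8.8200 x'=3.4840 y'=7.1180

F_att = 3/4·(g−p) = 3/4·(-8,-14) = (-6.0000,-10.5000)
o1: d²=369 > ρ²=20 → inactive
o2: d²=180 > ρ²=20 → inactive
o3: d²=452 > ρ²=20 → inactive
o4: d²=5 ≤ ρ²=20; F_rep = 21·(1,2)/5² = (0.8400,1.6800)
F = F_att + ΣF_rep = (-5.1600,-8.8200)
p' = p + 1/10·F = (3.4840,7.1180)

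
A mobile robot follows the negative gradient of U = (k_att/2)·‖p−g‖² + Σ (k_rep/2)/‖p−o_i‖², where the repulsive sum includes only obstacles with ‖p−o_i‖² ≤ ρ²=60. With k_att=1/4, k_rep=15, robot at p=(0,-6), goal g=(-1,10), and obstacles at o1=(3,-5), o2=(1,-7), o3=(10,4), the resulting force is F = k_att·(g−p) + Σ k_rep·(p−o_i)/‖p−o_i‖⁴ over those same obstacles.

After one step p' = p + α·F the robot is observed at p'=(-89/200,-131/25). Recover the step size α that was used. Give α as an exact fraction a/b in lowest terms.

α = 1/10

F_att = 1/4·(g−p) = 1/4·(-1,16) = (-0.2500,4.0000)
o1: d²=10 ≤ ρ²=60; F_rep = 15·(-3,-1)/10² = (-0.4500,-0.1500)
o2: d²=2 ≤ ρ²=60; F_rep = 15·(-1,1)/2² = (-3.7500,3.7500)
o3: d²=200 > ρ²=60 → inactive
F = F_att + ΣF_rep = (-4.4500,7.6000)
Δp = p'−p = (-0.4450,0.7600); α = Δx/Fx = (-89/200) / (-89/20) = 1/10
check: Δy/Fy = (19/25) / (38/5) = 1/10 ✓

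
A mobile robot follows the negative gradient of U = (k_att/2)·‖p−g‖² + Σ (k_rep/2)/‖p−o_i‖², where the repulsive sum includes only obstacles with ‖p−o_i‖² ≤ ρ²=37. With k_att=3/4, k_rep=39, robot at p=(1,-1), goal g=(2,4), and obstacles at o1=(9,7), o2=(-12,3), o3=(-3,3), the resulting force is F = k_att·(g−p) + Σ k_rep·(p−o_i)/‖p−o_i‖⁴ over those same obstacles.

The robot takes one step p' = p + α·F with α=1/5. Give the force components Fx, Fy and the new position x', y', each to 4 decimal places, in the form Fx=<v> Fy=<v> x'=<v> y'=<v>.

Fx=0.9023 Fy=3.5977 x'=1.1805 y'=-0.2805

F_att = 3/4·(g−p) = 3/4·(1,5) = (0.7500,3.7500)
o1: d²=128 > ρ²=37 → inactive
o2: d²=185 > ρ²=37 → inactive
o3: d²=32 ≤ ρ²=37; F_rep = 39·(4,-4)/32² = (0.1523,-0.1523)
F = F_att + ΣF_rep = (0.9023,3.5977)
p' = p + 1/5·F = (1.1805,-0.2805)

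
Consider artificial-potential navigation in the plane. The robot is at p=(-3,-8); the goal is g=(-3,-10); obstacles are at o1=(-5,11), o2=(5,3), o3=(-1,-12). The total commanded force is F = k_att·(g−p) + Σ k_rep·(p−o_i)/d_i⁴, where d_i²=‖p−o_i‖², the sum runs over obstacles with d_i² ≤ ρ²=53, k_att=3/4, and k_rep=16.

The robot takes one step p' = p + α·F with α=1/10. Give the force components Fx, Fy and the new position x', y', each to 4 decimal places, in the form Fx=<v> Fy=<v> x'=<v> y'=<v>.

Fx=-0.0800 Fy=-1.3400 x'=-3.0080 y'=-8.1340

F_att = 3/4·(g−p) = 3/4·(0,-2) = (0.0000,-1.5000)
o1: d²=365 > ρ²=53 → inactive
o2: d²=185 > ρ²=53 → inactive
o3: d²=20 ≤ ρ²=53; F_rep = 16·(-2,4)/20² = (-0.0800,0.1600)
F = F_att + ΣF_rep = (-0.0800,-1.3400)
p' = p + 1/10·F = (-3.0080,-8.1340)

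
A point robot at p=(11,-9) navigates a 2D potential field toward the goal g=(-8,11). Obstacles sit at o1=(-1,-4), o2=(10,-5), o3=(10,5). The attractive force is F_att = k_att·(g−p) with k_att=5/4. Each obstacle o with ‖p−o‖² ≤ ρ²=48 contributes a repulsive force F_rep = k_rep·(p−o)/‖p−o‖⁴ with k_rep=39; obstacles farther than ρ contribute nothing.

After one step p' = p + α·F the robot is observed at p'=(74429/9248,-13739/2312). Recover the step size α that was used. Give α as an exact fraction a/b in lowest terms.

F_att = 5/4·(g−p) = 5/4·(-19,20) = (-23.7500,25.0000)
o1: d²=169 > ρ²=48 → inactive
o2: d²=17 ≤ ρ²=48; F_rep = 39·(1,-4)/17² = (0.1349,-0.5398)
o3: d²=197 > ρ²=48 → inactive
F = F_att + ΣF_rep = (-23.6151,24.4602)
Δp = p'−p = (-2.9519,3.0575); α = Δx/Fx = (-27299/9248) / (-27299/1156) = 1/8
check: Δy/Fy = (7069/2312) / (7069/289) = 1/8 ✓

α = 1/8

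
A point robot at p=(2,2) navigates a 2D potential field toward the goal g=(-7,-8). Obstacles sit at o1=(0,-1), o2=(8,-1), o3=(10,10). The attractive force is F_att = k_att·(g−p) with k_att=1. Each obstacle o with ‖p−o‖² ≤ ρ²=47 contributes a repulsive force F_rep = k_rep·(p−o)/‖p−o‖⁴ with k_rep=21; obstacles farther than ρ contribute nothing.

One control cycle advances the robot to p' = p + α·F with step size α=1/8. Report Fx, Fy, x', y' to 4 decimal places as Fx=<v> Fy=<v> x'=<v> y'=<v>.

Fx=-8.8137 Fy=-9.5961 x'=0.8983 y'=0.8005

F_att = 1·(g−p) = 1·(-9,-10) = (-9.0000,-10.0000)
o1: d²=13 ≤ ρ²=47; F_rep = 21·(2,3)/13² = (0.2485,0.3728)
o2: d²=45 ≤ ρ²=47; F_rep = 21·(-6,3)/45² = (-0.0622,0.0311)
o3: d²=128 > ρ²=47 → inactive
F = F_att + ΣF_rep = (-8.8137,-9.5961)
p' = p + 1/8·F = (0.8983,0.8005)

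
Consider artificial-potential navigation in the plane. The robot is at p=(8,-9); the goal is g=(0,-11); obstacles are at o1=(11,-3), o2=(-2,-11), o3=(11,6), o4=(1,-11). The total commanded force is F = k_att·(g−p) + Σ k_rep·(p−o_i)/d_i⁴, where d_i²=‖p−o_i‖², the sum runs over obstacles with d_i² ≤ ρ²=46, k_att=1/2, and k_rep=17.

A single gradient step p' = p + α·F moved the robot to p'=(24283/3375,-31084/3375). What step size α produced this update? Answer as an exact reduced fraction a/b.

α = 1/5

F_att = 1/2·(g−p) = 1/2·(-8,-2) = (-4.0000,-1.0000)
o1: d²=45 ≤ ρ²=46; F_rep = 17·(-3,-6)/45² = (-0.0252,-0.0504)
o2: d²=104 > ρ²=46 → inactive
o3: d²=234 > ρ²=46 → inactive
o4: d²=53 > ρ²=46 → inactive
F = F_att + ΣF_rep = (-4.0252,-1.0504)
Δp = p'−p = (-0.8050,-0.2101); α = Δx/Fx = (-2717/3375) / (-2717/675) = 1/5
check: Δy/Fy = (-709/3375) / (-709/675) = 1/5 ✓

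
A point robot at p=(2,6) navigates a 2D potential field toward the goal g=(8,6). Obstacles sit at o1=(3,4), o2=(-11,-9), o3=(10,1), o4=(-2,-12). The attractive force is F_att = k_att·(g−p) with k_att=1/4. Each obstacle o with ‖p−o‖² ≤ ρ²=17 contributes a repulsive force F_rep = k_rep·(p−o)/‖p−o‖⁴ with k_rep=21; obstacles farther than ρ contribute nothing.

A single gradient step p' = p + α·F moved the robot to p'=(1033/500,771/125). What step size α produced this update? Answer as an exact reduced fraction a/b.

α = 1/10

F_att = 1/4·(g−p) = 1/4·(6,0) = (1.5000,0.0000)
o1: d²=5 ≤ ρ²=17; F_rep = 21·(-1,2)/5² = (-0.8400,1.6800)
o2: d²=394 > ρ²=17 → inactive
o3: d²=89 > ρ²=17 → inactive
o4: d²=340 > ρ²=17 → inactive
F = F_att + ΣF_rep = (0.6600,1.6800)
Δp = p'−p = (0.0660,0.1680); α = Δx/Fx = (33/500) / (33/50) = 1/10
check: Δy/Fy = (21/125) / (42/25) = 1/10 ✓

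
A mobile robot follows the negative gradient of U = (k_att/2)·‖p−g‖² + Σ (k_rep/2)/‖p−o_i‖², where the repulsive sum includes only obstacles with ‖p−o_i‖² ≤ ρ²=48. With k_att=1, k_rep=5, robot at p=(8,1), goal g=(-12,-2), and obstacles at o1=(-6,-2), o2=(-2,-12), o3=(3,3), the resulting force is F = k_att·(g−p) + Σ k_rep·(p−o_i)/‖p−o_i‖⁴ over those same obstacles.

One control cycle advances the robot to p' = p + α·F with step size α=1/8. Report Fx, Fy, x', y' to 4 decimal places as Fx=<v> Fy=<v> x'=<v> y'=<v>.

Fx=-19.9703 Fy=-3.0119 x'=5.5037 y'=0.6235

F_att = 1·(g−p) = 1·(-20,-3) = (-20.0000,-3.0000)
o1: d²=205 > ρ²=48 → inactive
o2: d²=269 > ρ²=48 → inactive
o3: d²=29 ≤ ρ²=48; F_rep = 5·(5,-2)/29² = (0.0297,-0.0119)
F = F_att + ΣF_rep = (-19.9703,-3.0119)
p' = p + 1/8·F = (5.5037,0.6235)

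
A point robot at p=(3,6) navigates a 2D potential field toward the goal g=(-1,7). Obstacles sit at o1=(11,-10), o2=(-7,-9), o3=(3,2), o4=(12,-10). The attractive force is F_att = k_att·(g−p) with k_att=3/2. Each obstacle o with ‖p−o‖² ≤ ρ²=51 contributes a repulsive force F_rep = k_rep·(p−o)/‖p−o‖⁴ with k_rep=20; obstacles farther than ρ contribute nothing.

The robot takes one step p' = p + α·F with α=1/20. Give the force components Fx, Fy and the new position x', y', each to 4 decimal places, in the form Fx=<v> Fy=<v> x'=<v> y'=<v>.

Fx=-6.0000 Fy=1.8125 x'=2.7000 y'=6.0906

F_att = 3/2·(g−p) = 3/2·(-4,1) = (-6.0000,1.5000)
o1: d²=320 > ρ²=51 → inactive
o2: d²=325 > ρ²=51 → inactive
o3: d²=16 ≤ ρ²=51; F_rep = 20·(0,4)/16² = (0.0000,0.3125)
o4: d²=337 > ρ²=51 → inactive
F = F_att + ΣF_rep = (-6.0000,1.8125)
p' = p + 1/20·F = (2.7000,6.0906)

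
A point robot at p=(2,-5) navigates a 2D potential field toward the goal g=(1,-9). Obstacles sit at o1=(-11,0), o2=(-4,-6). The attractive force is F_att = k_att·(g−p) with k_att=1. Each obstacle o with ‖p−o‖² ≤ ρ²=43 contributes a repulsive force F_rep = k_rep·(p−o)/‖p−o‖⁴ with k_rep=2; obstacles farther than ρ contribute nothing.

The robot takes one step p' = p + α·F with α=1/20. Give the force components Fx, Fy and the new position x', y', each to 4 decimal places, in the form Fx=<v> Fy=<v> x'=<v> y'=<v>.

Fx=-0.9912 Fy=-3.9985 x'=1.9504 y'=-5.1999

F_att = 1·(g−p) = 1·(-1,-4) = (-1.0000,-4.0000)
o1: d²=194 > ρ²=43 → inactive
o2: d²=37 ≤ ρ²=43; F_rep = 2·(6,1)/37² = (0.0088,0.0015)
F = F_att + ΣF_rep = (-0.9912,-3.9985)
p' = p + 1/20·F = (1.9504,-5.1999)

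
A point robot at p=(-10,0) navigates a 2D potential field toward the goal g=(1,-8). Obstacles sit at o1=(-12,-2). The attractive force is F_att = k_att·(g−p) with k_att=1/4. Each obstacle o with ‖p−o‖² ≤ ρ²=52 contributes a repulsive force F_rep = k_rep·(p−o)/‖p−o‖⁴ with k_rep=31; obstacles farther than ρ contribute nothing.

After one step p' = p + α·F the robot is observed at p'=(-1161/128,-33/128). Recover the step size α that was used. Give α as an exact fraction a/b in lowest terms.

F_att = 1/4·(g−p) = 1/4·(11,-8) = (2.7500,-2.0000)
o1: d²=8 ≤ ρ²=52; F_rep = 31·(2,2)/8² = (0.9688,0.9688)
F = F_att + ΣF_rep = (3.7188,-1.0312)
Δp = p'−p = (0.9297,-0.2578); α = Δx/Fx = (119/128) / (119/32) = 1/4
check: Δy/Fy = (-33/128) / (-33/32) = 1/4 ✓

α = 1/4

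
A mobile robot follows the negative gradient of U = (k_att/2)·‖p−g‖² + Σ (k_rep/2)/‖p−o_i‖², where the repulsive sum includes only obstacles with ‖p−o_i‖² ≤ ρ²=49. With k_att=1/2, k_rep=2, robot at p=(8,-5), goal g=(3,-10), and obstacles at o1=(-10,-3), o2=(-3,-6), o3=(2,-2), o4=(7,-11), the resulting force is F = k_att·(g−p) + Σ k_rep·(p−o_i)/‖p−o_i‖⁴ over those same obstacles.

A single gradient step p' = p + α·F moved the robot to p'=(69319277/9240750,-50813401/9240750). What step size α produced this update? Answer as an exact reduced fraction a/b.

F_att = 1/2·(g−p) = 1/2·(-5,-5) = (-2.5000,-2.5000)
o1: d²=328 > ρ²=49 → inactive
o2: d²=122 > ρ²=49 → inactive
o3: d²=45 ≤ ρ²=49; F_rep = 2·(6,-3)/45² = (0.0059,-0.0030)
o4: d²=37 ≤ ρ²=49; F_rep = 2·(1,6)/37² = (0.0015,0.0088)
F = F_att + ΣF_rep = (-2.4926,-2.4942)
Δp = p'−p = (-0.4985,-0.4988); α = Δx/Fx = (-4606723/9240750) / (-4606723/1848150) = 1/5
check: Δy/Fy = (-4609651/9240750) / (-4609651/1848150) = 1/5 ✓

α = 1/5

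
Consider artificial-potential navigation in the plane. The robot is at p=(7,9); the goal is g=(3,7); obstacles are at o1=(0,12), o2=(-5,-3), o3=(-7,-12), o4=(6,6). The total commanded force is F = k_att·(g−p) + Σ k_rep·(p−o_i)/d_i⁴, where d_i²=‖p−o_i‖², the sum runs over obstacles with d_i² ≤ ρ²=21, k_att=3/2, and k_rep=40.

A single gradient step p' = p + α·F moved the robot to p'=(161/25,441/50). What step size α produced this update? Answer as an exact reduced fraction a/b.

F_att = 3/2·(g−p) = 3/2·(-4,-2) = (-6.0000,-3.0000)
o1: d²=58 > ρ²=21 → inactive
o2: d²=288 > ρ²=21 → inactive
o3: d²=637 > ρ²=21 → inactive
o4: d²=10 ≤ ρ²=21; F_rep = 40·(1,3)/10² = (0.4000,1.2000)
F = F_att + ΣF_rep = (-5.6000,-1.8000)
Δp = p'−p = (-0.5600,-0.1800); α = Δx/Fx = (-14/25) / (-28/5) = 1/10
check: Δy/Fy = (-9/50) / (-9/5) = 1/10 ✓

α = 1/10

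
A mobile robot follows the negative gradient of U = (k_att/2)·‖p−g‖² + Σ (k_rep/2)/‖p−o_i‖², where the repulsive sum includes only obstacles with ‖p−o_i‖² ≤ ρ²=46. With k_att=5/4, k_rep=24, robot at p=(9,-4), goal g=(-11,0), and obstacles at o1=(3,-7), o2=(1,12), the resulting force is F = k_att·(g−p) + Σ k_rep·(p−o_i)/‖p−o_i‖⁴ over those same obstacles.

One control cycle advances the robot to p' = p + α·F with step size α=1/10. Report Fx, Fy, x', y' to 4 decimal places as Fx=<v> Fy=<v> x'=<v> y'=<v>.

F_att = 5/4·(g−p) = 5/4·(-20,4) = (-25.0000,5.0000)
o1: d²=45 ≤ ρ²=46; F_rep = 24·(6,3)/45² = (0.0711,0.0356)
o2: d²=320 > ρ²=46 → inactive
F = F_att + ΣF_rep = (-24.9289,5.0356)
p' = p + 1/10·F = (6.5071,-3.4964)

Fx=-24.9289 Fy=5.0356 x'=6.5071 y'=-3.4964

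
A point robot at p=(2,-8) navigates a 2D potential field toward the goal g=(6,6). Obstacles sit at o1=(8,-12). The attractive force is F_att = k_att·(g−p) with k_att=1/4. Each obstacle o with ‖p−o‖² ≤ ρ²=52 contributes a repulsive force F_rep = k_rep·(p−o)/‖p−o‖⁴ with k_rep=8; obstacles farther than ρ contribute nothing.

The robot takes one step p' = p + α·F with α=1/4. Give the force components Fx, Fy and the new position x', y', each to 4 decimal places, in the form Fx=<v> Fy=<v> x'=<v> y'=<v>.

Fx=0.9822 Fy=3.5118 x'=2.2456 y'=-7.1220

F_att = 1/4·(g−p) = 1/4·(4,14) = (1.0000,3.5000)
o1: d²=52 ≤ ρ²=52; F_rep = 8·(-6,4)/52² = (-0.0178,0.0118)
F = F_att + ΣF_rep = (0.9822,3.5118)
p' = p + 1/4·F = (2.2456,-7.1220)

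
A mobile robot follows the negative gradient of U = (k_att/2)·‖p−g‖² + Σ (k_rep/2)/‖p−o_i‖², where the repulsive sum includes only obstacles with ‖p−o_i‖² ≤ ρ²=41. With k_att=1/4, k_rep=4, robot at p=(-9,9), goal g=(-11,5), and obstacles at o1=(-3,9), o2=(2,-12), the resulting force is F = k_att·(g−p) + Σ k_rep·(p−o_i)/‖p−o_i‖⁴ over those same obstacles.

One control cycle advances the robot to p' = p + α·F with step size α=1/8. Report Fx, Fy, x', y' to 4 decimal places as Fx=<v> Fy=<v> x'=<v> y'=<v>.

F_att = 1/4·(g−p) = 1/4·(-2,-4) = (-0.5000,-1.0000)
o1: d²=36 ≤ ρ²=41; F_rep = 4·(-6,0)/36² = (-0.0185,0.0000)
o2: d²=562 > ρ²=41 → inactive
F = F_att + ΣF_rep = (-0.5185,-1.0000)
p' = p + 1/8·F = (-9.0648,8.8750)

Fx=-0.5185 Fy=-1.0000 x'=-9.0648 y'=8.8750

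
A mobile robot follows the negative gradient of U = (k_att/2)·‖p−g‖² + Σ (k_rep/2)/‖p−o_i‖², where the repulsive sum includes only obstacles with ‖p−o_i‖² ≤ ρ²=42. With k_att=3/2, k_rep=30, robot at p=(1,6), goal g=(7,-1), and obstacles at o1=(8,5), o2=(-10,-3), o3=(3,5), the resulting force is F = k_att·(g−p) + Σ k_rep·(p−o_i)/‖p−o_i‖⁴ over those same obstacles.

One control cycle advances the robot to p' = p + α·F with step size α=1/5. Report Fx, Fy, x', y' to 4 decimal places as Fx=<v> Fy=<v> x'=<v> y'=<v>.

F_att = 3/2·(g−p) = 3/2·(6,-7) = (9.0000,-10.5000)
o1: d²=50 > ρ²=42 → inactive
o2: d²=202 > ρ²=42 → inactive
o3: d²=5 ≤ ρ²=42; F_rep = 30·(-2,1)/5² = (-2.4000,1.2000)
F = F_att + ΣF_rep = (6.6000,-9.3000)
p' = p + 1/5·F = (2.3200,4.1400)

Fx=6.6000 Fy=-9.3000 x'=2.3200 y'=4.1400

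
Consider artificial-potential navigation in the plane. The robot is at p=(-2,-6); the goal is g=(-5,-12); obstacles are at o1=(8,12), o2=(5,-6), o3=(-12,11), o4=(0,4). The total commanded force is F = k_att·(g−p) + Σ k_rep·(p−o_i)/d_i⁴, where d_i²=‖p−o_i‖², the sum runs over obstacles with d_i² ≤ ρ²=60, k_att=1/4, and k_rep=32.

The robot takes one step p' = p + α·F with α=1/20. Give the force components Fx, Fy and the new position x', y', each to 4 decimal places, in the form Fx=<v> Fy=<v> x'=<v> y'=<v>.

Fx=-0.8433 Fy=-1.5000 x'=-2.0422 y'=-6.0750

F_att = 1/4·(g−p) = 1/4·(-3,-6) = (-0.7500,-1.5000)
o1: d²=424 > ρ²=60 → inactive
o2: d²=49 ≤ ρ²=60; F_rep = 32·(-7,0)/49² = (-0.0933,0.0000)
o3: d²=389 > ρ²=60 → inactive
o4: d²=104 > ρ²=60 → inactive
F = F_att + ΣF_rep = (-0.8433,-1.5000)
p' = p + 1/20·F = (-2.0422,-6.0750)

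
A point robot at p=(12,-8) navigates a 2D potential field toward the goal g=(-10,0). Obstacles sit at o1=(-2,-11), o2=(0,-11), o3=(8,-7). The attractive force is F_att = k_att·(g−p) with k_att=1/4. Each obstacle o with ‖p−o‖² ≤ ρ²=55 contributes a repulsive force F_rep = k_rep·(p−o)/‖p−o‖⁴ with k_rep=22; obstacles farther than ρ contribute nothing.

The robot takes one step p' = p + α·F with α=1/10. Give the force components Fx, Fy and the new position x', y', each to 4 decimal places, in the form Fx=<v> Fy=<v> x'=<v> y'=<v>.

Fx=-5.1955 Fy=1.9239 x'=11.4804 y'=-7.8076

F_att = 1/4·(g−p) = 1/4·(-22,8) = (-5.5000,2.0000)
o1: d²=205 > ρ²=55 → inactive
o2: d²=153 > ρ²=55 → inactive
o3: d²=17 ≤ ρ²=55; F_rep = 22·(4,-1)/17² = (0.3045,-0.0761)
F = F_att + ΣF_rep = (-5.1955,1.9239)
p' = p + 1/10·F = (11.4804,-7.8076)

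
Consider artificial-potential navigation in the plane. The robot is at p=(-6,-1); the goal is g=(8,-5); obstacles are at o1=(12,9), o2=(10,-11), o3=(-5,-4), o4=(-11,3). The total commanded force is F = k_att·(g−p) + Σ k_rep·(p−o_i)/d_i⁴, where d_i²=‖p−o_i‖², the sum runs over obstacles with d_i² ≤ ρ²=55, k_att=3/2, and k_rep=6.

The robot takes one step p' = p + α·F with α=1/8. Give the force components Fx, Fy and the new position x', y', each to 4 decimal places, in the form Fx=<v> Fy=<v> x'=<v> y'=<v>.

Fx=20.9578 Fy=-5.8343 x'=-3.3803 y'=-1.7293

F_att = 3/2·(g−p) = 3/2·(14,-4) = (21.0000,-6.0000)
o1: d²=424 > ρ²=55 → inactive
o2: d²=356 > ρ²=55 → inactive
o3: d²=10 ≤ ρ²=55; F_rep = 6·(-1,3)/10² = (-0.0600,0.1800)
o4: d²=41 ≤ ρ²=55; F_rep = 6·(5,-4)/41² = (0.0178,-0.0143)
F = F_att + ΣF_rep = (20.9578,-5.8343)
p' = p + 1/8·F = (-3.3803,-1.7293)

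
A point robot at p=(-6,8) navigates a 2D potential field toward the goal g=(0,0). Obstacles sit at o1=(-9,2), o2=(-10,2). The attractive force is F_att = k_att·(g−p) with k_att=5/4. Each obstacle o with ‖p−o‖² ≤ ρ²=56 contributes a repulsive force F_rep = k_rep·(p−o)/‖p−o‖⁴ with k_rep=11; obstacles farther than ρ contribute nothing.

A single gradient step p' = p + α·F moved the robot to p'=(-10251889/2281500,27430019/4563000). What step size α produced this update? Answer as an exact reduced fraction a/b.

α = 1/5

F_att = 5/4·(g−p) = 5/4·(6,-8) = (7.5000,-10.0000)
o1: d²=45 ≤ ρ²=56; F_rep = 11·(3,6)/45² = (0.0163,0.0326)
o2: d²=52 ≤ ρ²=56; F_rep = 11·(4,6)/52² = (0.0163,0.0244)
F = F_att + ΣF_rep = (7.5326,-9.9430)
Δp = p'−p = (1.5065,-1.9886); α = Δx/Fx = (3437111/2281500) / (3437111/456300) = 1/5
check: Δy/Fy = (-9073981/4563000) / (-9073981/912600) = 1/5 ✓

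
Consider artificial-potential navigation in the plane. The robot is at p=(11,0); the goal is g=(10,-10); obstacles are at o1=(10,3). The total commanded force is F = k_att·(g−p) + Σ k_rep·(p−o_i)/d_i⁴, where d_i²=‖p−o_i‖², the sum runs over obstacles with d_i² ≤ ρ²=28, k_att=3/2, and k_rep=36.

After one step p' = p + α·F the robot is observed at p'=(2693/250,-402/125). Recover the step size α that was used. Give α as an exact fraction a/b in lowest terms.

F_att = 3/2·(g−p) = 3/2·(-1,-10) = (-1.5000,-15.0000)
o1: d²=10 ≤ ρ²=28; F_rep = 36·(1,-3)/10² = (0.3600,-1.0800)
F = F_att + ΣF_rep = (-1.1400,-16.0800)
Δp = p'−p = (-0.2280,-3.2160); α = Δx/Fx = (-57/250) / (-57/50) = 1/5
check: Δy/Fy = (-402/125) / (-402/25) = 1/5 ✓

α = 1/5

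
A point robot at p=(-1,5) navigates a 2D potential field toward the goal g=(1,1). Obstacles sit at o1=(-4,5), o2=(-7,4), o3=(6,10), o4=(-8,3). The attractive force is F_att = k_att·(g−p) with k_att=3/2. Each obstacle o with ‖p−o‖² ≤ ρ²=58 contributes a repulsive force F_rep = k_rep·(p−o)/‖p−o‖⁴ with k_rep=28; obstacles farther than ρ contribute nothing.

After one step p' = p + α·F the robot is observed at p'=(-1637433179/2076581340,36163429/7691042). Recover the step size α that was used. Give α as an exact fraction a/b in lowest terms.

α = 1/20

F_att = 3/2·(g−p) = 3/2·(2,-4) = (3.0000,-6.0000)
o1: d²=9 ≤ ρ²=58; F_rep = 28·(3,0)/9² = (1.0370,0.0000)
o2: d²=37 ≤ ρ²=58; F_rep = 28·(6,1)/37² = (0.1227,0.0205)
o3: d²=74 > ρ²=58 → inactive
o4: d²=53 ≤ ρ²=58; F_rep = 28·(7,2)/53² = (0.0698,0.0199)
F = F_att + ΣF_rep = (4.2295,-5.9596)
Δp = p'−p = (0.2115,-0.2980); α = Δx/Fx = (439148161/2076581340) / (439148161/103829067) = 1/20
check: Δy/Fy = (-2291781/7691042) / (-22917810/3845521) = 1/20 ✓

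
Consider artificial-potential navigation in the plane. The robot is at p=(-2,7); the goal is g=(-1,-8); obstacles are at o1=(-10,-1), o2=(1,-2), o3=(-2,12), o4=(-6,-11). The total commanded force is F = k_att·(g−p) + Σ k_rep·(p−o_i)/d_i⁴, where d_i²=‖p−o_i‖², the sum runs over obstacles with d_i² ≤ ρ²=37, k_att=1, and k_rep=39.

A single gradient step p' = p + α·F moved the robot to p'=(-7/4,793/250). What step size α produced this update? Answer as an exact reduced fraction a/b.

α = 1/4

F_att = 1·(g−p) = 1·(1,-15) = (1.0000,-15.0000)
o1: d²=128 > ρ²=37 → inactive
o2: d²=90 > ρ²=37 → inactive
o3: d²=25 ≤ ρ²=37; F_rep = 39·(0,-5)/25² = (0.0000,-0.3120)
o4: d²=340 > ρ²=37 → inactive
F = F_att + ΣF_rep = (1.0000,-15.3120)
Δp = p'−p = (0.2500,-3.8280); α = Δx/Fx = (1/4) / (1) = 1/4
check: Δy/Fy = (-957/250) / (-1914/125) = 1/4 ✓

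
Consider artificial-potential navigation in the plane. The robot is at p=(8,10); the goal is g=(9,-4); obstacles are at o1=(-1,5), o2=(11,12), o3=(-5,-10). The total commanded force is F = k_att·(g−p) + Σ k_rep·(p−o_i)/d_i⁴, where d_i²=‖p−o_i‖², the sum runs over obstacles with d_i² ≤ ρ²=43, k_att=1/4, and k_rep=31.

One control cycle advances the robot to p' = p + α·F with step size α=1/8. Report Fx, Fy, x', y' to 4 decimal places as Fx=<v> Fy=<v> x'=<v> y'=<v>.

F_att = 1/4·(g−p) = 1/4·(1,-14) = (0.2500,-3.5000)
o1: d²=106 > ρ²=43 → inactive
o2: d²=13 ≤ ρ²=43; F_rep = 31·(-3,-2)/13² = (-0.5503,-0.3669)
o3: d²=569 > ρ²=43 → inactive
F = F_att + ΣF_rep = (-0.3003,-3.8669)
p' = p + 1/8·F = (7.9625,9.5166)

Fx=-0.3003 Fy=-3.8669 x'=7.9625 y'=9.5166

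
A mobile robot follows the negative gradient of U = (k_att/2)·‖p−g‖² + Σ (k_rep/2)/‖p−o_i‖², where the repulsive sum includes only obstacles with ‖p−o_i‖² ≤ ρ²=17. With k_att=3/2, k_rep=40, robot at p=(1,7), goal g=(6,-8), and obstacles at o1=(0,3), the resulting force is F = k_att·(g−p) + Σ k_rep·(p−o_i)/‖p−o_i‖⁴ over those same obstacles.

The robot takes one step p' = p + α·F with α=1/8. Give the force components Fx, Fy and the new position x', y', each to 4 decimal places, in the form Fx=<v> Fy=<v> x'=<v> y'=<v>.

Fx=7.6384 Fy=-21.9464 x'=1.9548 y'=4.2567

F_att = 3/2·(g−p) = 3/2·(5,-15) = (7.5000,-22.5000)
o1: d²=17 ≤ ρ²=17; F_rep = 40·(1,4)/17² = (0.1384,0.5536)
F = F_att + ΣF_rep = (7.6384,-21.9464)
p' = p + 1/8·F = (1.9548,4.2567)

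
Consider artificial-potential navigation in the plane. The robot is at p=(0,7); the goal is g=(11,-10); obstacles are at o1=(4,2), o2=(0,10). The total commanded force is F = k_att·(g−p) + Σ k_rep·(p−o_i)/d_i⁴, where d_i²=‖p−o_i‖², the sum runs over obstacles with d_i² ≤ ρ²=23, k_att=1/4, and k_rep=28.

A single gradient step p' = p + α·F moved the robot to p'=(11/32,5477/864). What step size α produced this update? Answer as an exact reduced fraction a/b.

α = 1/8

F_att = 1/4·(g−p) = 1/4·(11,-17) = (2.7500,-4.2500)
o1: d²=41 > ρ²=23 → inactive
o2: d²=9 ≤ ρ²=23; F_rep = 28·(0,-3)/9² = (0.0000,-1.0370)
F = F_att + ΣF_rep = (2.7500,-5.2870)
Δp = p'−p = (0.3438,-0.6609); α = Δx/Fx = (11/32) / (11/4) = 1/8
check: Δy/Fy = (-571/864) / (-571/108) = 1/8 ✓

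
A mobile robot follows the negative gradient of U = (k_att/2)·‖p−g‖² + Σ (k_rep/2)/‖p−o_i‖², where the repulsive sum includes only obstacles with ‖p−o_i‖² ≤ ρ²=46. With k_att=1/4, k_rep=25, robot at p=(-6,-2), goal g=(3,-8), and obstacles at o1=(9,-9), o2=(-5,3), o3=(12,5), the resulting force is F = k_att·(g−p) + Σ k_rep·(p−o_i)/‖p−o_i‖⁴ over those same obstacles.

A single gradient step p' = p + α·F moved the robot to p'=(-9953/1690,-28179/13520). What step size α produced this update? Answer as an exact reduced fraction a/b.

α = 1/20

F_att = 1/4·(g−p) = 1/4·(9,-6) = (2.2500,-1.5000)
o1: d²=274 > ρ²=46 → inactive
o2: d²=26 ≤ ρ²=46; F_rep = 25·(-1,-5)/26² = (-0.0370,-0.1849)
o3: d²=373 > ρ²=46 → inactive
F = F_att + ΣF_rep = (2.2130,-1.6849)
Δp = p'−p = (0.1107,-0.0842); α = Δx/Fx = (187/1690) / (374/169) = 1/20
check: Δy/Fy = (-1139/13520) / (-1139/676) = 1/20 ✓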